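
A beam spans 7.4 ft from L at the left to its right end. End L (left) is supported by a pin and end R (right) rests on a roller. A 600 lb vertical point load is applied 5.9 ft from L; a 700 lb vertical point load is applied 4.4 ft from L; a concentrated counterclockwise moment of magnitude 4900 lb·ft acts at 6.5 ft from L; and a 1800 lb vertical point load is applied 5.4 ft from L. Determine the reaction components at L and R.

ΣM about L: R_y·7.4 − 600·5.9 − 700·4.4 + 4900 − 1800·5.4 = 0 → R_y = 11440/7.4 = 1545.95 ≈ 1546 lb.
ΣF_y = 0: L_y + 1545.95 − 600 − 700 − 1800 = 0 → L_y = 1554 lb.
ΣF_x = 0: no horizontal applied forces, so L_x = 0.

L_x = 0, L_y = 1554 lb, R_y = 1546 lb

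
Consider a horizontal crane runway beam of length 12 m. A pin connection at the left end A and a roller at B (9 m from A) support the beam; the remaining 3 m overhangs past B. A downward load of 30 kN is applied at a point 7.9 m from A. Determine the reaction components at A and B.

A_x = 0, A_y = 3.667 kN, B_y = 26.33 kN

Moments about A: B_y·9 − 30·7.9 = 0 → B_y = 237/9 = 26.3333 ≈ 26.33 kN.
ΣF_y = 0: A_y + 26.3333 − 30 = 0 → A_y = 3.667 kN.
ΣF_x = 0: no horizontal applied forces, so A_x = 0.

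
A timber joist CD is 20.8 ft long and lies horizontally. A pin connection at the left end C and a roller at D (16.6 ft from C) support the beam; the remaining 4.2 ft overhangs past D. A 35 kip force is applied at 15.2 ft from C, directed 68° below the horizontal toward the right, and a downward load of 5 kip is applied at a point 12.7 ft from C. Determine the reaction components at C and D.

C_x = -13.11 kip, C_y = 3.912 kip, D_y = 33.54 kip

Moments about C: D_y·16.6 − 35·sin68°·15.2 − 5·12.7 = 0 → D_y = 556.762/16.6 = 33.5399 ≈ 33.54 kip.
ΣF_y = 0: C_y + 33.5399 − 35·sin68° − 5 = 0 → C_y = 3.912 kip.
ΣF_x = 0: C_x + 35·cos68° = 0 → C_x = -13.11 kip.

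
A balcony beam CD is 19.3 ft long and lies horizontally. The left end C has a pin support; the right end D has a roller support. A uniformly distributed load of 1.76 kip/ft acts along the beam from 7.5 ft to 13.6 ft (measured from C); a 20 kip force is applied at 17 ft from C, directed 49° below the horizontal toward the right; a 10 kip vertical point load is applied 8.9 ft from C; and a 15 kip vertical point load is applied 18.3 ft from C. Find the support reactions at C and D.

C_x = -13.12 kip, C_y = 12.83 kip, D_y = 38.00 kip

Resultant of the distributed load: 1.76 × 6.1 = 10.736 kip at 10.55 ft from C.
Moments about C: D_y·19.3 − (1.76·6.1)·10.55 − 20·sin49°·17 − 10·8.9 − 15·18.3 = 0 → D_y = 733.366/19.3 = 37.9982 ≈ 38.00 kip.
ΣF_y = 0: C_y + 37.9982 − 1.76·6.1 − 20·sin49° − 10 − 15 = 0 → C_y = 12.83 kip.
ΣF_x = 0: C_x + 20·cos49° = 0 → C_x = -13.12 kip.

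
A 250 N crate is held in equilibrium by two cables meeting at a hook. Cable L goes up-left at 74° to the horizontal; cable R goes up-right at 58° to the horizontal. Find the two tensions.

T_L = 178.3 N, T_R = 92.73 N

ΣF_x = 0: −T_L·cos74° + T_R·cos58° = 0 → T_R = 0.52015·T_L.
ΣF_y = 0: T_L·sin74° + T_R·sin58° = 250.
Substitute: T_L·(0.961262 + 0.52015·0.848048) = 250 → T_L = 178.269 ≈ 178.3 N.
Then T_R = 0.52015 × 178.269 = 92.73 N.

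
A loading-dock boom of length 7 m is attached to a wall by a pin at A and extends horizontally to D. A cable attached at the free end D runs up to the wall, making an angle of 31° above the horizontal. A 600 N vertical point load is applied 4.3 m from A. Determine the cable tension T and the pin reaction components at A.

ΣM about A: T·sin31°·7 − 600·4.3 = 0 → T = 2580/(7·0.515038) = 715.62 ≈ 715.6 N.
ΣF_x = 0: A_x − T·cos31° = 0 → A_x = 715.62 × 0.857167 = 613.4 N.
ΣF_y = 0: A_y + T·sin31° − 600 = 0 → A_y = 600 − 715.62 × 0.515038 = 231.4 N.

T = 715.6 N, A_x = 613.4 N, A_y = 231.4 N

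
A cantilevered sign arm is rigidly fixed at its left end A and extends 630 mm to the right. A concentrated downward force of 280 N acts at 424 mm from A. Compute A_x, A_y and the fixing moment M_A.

A_x = 0, A_y = 280.0 N, M_A = 118700 N·mm

ΣF_x = 0: A_x = 0.
ΣF_y = 0: A_y − 280 = 0 → A_y = 280.0 N.
ΣM about A: M_A − 280·424 = 0 → M_A = 118700 N·mm.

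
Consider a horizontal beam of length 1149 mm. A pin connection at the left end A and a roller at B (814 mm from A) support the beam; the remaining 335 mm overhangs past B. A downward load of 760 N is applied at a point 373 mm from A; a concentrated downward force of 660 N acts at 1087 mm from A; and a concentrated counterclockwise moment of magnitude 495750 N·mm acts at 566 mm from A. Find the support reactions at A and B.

ΣM about A: B_y·814 − 760·373 − 660·1087 + 495750 = 0 → B_y = 505150/814 = 620.577 ≈ 620.6 N.
ΣF_y = 0: A_y + 620.577 − 760 − 660 = 0 → A_y = 799.4 N.
ΣF_x = 0: no horizontal applied forces, so A_x = 0.

A_x = 0, A_y = 799.4 N, B_y = 620.6 N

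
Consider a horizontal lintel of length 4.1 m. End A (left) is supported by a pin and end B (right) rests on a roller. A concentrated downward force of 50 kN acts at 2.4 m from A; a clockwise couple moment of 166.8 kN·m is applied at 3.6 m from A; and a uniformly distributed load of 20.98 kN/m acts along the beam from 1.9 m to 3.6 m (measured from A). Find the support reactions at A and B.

A_x = 0, A_y = -8.208 kN, B_y = 93.87 kN

Resultant of the distributed load: 20.98 × 1.7 = 35.666 kN at 2.75 m from A.
Taking moments about A: B_y·4.1 − 50·2.4 − 166.8 − (20.98·1.7)·2.75 = 0 → B_y = 384.8815/4.1 = 93.8735 ≈ 93.87 kN.
ΣF_y = 0: A_y + 93.8735 − 50 − 20.98·1.7 = 0 → A_y = -8.208 kN.
ΣF_x = 0: no horizontal applied forces, so A_x = 0.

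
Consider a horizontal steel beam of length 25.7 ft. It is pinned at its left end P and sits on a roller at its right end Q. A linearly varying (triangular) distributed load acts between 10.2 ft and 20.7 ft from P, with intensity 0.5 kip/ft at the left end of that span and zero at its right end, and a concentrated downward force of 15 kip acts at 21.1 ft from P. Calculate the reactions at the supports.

P_x = 0, P_y = 3.911 kip, Q_y = 13.71 kip

Resultant of the triangular load: ½ × 0.5 × 10.5 = 2.625 kip, acting at 13.7 ft from P (one-third of the span from the peak).
Moments about P: Q_y·25.7 − (½·0.5·10.5)·13.7 − 15·21.1 = 0 → Q_y = 352.4625/25.7 = 13.7145 ≈ 13.71 kip.
ΣF_y = 0: P_y + 13.7145 − ½·0.5·10.5 − 15 = 0 → P_y = 3.911 kip.
ΣF_x = 0: no horizontal applied forces, so P_x = 0.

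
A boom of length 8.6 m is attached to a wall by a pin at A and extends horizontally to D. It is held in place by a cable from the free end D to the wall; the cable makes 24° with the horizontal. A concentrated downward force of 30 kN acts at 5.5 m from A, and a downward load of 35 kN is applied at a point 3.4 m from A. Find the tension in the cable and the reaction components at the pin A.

ΣM about A: T·sin24°·8.6 − 30·5.5 − 35·3.4 = 0 → T = 284/(8.6·0.406737) = 81.1907 ≈ 81.19 kN.
ΣF_x = 0: A_x − T·cos24° = 0 → A_x = 81.1907 × 0.913545 = 74.17 kN.
ΣF_y = 0: A_y + T·sin24° − 30 − 35 = 0 → A_y = 65 − 81.1907 × 0.406737 = 31.98 kN.

T = 81.19 kN, A_x = 74.17 kN, A_y = 31.98 kN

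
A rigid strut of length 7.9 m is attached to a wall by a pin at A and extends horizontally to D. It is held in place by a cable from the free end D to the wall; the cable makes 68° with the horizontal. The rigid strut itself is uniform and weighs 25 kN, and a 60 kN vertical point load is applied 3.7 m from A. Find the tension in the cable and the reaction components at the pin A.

ΣM about A: T·sin68°·7.9 − 25·3.95 − 60·3.7 = 0 → T = 320.75/(7.9·0.927184) = 43.7899 ≈ 43.79 kN.
ΣF_x = 0: A_x − T·cos68° = 0 → A_x = 43.7899 × 0.374607 = 16.40 kN.
ΣF_y = 0: A_y + T·sin68° − 25 − 60 = 0 → A_y = 85 − 43.7899 × 0.927184 = 44.40 kN.

T = 43.79 kN, A_x = 16.40 kN, A_y = 44.40 kN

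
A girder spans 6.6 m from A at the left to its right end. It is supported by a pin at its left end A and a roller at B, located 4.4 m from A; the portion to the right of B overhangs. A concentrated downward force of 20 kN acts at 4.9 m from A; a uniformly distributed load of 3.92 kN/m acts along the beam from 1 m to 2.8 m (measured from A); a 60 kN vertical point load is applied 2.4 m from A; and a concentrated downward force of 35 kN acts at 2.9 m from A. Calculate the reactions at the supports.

Resultant of the distributed load: 3.92 × 1.8 = 7.056 kN at 1.9 m from A.
Moments about A: B_y·4.4 − 20·4.9 − (3.92·1.8)·1.9 − 60·2.4 − 35·2.9 = 0 → B_y = 356.9064/4.4 = 81.1151 ≈ 81.12 kN.
ΣF_y = 0: A_y + 81.1151 − 20 − 3.92·1.8 − 60 − 35 = 0 → A_y = 40.94 kN.
ΣF_x = 0: no horizontal applied forces, so A_x = 0.

A_x = 0, A_y = 40.94 kN, B_y = 81.12 kN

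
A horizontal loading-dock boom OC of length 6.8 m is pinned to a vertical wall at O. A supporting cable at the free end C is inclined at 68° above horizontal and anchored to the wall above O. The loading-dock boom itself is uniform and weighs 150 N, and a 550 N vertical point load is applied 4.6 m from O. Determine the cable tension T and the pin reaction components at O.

T = 482.2 N, O_x = 180.6 N, O_y = 252.9 N

ΣM about O: T·sin68°·6.8 − 150·3.4 − 550·4.6 = 0 → T = 3040/(6.8·0.927184) = 482.168 ≈ 482.2 N.
ΣF_x = 0: O_x − T·cos68° = 0 → O_x = 482.168 × 0.374607 = 180.6 N.
ΣF_y = 0: O_y + T·sin68° − 150 − 550 = 0 → O_y = 700 − 482.168 × 0.927184 = 252.9 N.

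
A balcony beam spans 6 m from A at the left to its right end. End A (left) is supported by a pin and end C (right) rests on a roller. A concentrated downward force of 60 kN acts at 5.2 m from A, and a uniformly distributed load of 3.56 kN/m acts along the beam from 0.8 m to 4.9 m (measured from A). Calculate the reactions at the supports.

Resultant of the distributed load: 3.56 × 4.1 = 14.596 kN at 2.85 m from A.
Moments about A: C_y·6 − 60·5.2 − (3.56·4.1)·2.85 = 0 → C_y = 353.5986/6 = 58.9331 ≈ 58.93 kN.
ΣF_y = 0: A_y + 58.9331 − 60 − 3.56·4.1 = 0 → A_y = 15.66 kN.
ΣF_x = 0: no horizontal applied forces, so A_x = 0.

A_x = 0, A_y = 15.66 kN, C_y = 58.93 kN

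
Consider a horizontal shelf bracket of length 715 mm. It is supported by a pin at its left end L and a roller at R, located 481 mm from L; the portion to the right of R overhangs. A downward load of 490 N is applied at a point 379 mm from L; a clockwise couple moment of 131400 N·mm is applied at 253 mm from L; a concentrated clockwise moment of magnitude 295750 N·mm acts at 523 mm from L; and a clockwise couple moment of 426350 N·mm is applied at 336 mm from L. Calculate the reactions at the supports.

L_x = 0, L_y = -1671 N, R_y = 2161 N

ΣM about L: R_y·481 − 490·379 − 131400 − 295750 − 426350 = 0 → R_y = 1039210/481 = 2160.52 ≈ 2161 N.
ΣF_y = 0: L_y + 2160.52 − 490 = 0 → L_y = -1671 N.
ΣF_x = 0: no horizontal applied forces, so L_x = 0.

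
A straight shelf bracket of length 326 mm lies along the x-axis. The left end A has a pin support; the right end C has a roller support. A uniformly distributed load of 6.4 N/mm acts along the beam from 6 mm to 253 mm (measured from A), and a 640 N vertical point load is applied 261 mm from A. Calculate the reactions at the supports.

A_x = 0, A_y = 1080 N, C_y = 1140 N

Resultant of the distributed load: 6.4 × 247 = 1580.8 N at 129.5 mm from A.
Moments about A: C_y·326 − (6.4·247)·129.5 − 640·261 = 0 → C_y = 371753.6/326 = 1140.35 ≈ 1140 N.
ΣF_y = 0: A_y + 1140.35 − 6.4·247 − 640 = 0 → A_y = 1080 N.
ΣF_x = 0: no horizontal applied forces, so A_x = 0.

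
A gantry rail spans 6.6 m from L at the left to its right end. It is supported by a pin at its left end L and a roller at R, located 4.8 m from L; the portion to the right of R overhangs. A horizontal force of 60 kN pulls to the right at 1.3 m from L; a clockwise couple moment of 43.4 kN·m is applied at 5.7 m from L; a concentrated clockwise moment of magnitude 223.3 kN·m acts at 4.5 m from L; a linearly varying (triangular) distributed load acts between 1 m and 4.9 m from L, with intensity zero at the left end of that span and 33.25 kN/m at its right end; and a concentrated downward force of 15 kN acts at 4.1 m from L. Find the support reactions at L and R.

L_x = -60.00 kN, L_y = -37.17 kN, R_y = 117.0 kN

Resultant of the triangular load: ½ × 33.25 × 3.9 = 64.8375 kN, acting at 3.6 m from L (one-third of the span from the peak).
Taking moments about L: R_y·4.8 − 43.4 − 223.3 − (½·33.25·3.9)·3.6 − 15·4.1 = 0 → R_y = 561.615/4.8 = 117.003 ≈ 117.0 kN.
ΣF_y = 0: L_y + 117.003 − ½·33.25·3.9 − 15 = 0 → L_y = -37.17 kN.
ΣF_x = 0: L_x + 60 = 0 → L_x = -60.00 kN.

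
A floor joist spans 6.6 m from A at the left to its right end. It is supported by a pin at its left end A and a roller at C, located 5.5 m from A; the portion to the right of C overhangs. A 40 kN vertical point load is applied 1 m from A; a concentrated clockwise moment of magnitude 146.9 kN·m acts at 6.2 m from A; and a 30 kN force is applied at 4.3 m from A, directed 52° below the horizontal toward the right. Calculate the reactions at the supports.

ΣM about A: C_y·5.5 − 40·1 − 146.9 − 30·sin52°·4.3 = 0 → C_y = 288.553/5.5 = 52.4642 ≈ 52.46 kN.
ΣF_y = 0: A_y + 52.4642 − 40 − 30·sin52° = 0 → A_y = 11.18 kN.
ΣF_x = 0: A_x + 30·cos52° = 0 → A_x = -18.47 kN.

A_x = -18.47 kN, A_y = 11.18 kN, C_y = 52.46 kN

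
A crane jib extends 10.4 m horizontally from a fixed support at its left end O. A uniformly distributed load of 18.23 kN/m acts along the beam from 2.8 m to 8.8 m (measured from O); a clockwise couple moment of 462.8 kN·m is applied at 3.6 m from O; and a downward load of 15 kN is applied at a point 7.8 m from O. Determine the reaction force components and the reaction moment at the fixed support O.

O_x = 0, O_y = 124.4 kN, M_O = 1214 kN·m

Resultant of the distributed load: 18.23 × 6 = 109.38 kN at 5.8 m from O.
ΣF_x = 0: O_x = 0.
ΣF_y = 0: O_y − 18.23·6 − 15 = 0 → O_y = 124.4 kN.
ΣM about O: M_O − (18.23·6)·5.8 − 462.8 − 15·7.8 = 0 → M_O = 1214 kN·m.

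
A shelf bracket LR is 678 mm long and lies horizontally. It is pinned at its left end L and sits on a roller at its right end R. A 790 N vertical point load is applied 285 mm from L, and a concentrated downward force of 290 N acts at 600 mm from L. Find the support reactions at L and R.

L_x = 0, L_y = 491.3 N, R_y = 588.7 N

Taking moments about L: R_y·678 − 790·285 − 290·600 = 0 → R_y = 399150/678 = 588.717 ≈ 588.7 N.
ΣF_y = 0: L_y + 588.717 − 790 − 290 = 0 → L_y = 491.3 N.
ΣF_x = 0: no horizontal applied forces, so L_x = 0.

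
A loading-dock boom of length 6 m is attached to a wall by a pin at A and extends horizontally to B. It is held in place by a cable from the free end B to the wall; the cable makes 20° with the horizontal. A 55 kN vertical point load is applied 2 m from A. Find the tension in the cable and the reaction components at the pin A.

T = 53.60 kN, A_x = 50.37 kN, A_y = 36.67 kN

ΣM about A: T·sin20°·6 − 55·2 = 0 → T = 110/(6·0.34202) = 53.6031 ≈ 53.60 kN.
ΣF_x = 0: A_x − T·cos20° = 0 → A_x = 53.6031 × 0.939693 = 50.37 kN.
ΣF_y = 0: A_y + T·sin20° − 55 = 0 → A_y = 55 − 53.6031 × 0.34202 = 36.67 kN.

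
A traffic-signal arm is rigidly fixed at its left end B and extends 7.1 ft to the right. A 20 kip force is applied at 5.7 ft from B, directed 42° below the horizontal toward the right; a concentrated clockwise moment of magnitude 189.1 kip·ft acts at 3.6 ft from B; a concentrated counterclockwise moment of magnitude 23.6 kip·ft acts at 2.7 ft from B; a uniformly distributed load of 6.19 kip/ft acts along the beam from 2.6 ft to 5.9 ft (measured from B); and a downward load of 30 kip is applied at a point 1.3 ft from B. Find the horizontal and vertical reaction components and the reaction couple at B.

B_x = -14.86 kip, B_y = 63.81 kip, M_B = 367.6 kip·ft

Resultant of the distributed load: 6.19 × 3.3 = 20.427 kip at 4.25 ft from B.
ΣF_x = 0: B_x + 20·cos42° = 0 → B_x = -14.86 kip.
ΣF_y = 0: B_y − 20·sin42° − 6.19·3.3 − 30 = 0 → B_y = 63.81 kip.
ΣM about B: M_B − 20·sin42°·5.7 − 189.1 + 23.6 − (6.19·3.3)·4.25 − 30·1.3 = 0 → M_B = 367.6 kip·ft.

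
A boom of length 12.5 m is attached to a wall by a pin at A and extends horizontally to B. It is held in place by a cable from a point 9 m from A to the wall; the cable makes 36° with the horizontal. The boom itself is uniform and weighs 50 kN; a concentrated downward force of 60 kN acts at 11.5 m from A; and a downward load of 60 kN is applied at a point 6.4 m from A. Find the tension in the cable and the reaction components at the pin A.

ΣM about A: T·sin36°·9 − 50·6.25 − 60·11.5 − 60·6.4 = 0 → T = 1386.5/(9·0.587785) = 262.095 ≈ 262.1 kN.
ΣF_x = 0: A_x − T·cos36° = 0 → A_x = 262.095 × 0.809017 = 212.0 kN.
ΣF_y = 0: A_y + T·sin36° − 50 − 60 − 60 = 0 → A_y = 170 − 262.095 × 0.587785 = 15.94 kN.

T = 262.1 kN, A_x = 212.0 kN, A_y = 15.94 kN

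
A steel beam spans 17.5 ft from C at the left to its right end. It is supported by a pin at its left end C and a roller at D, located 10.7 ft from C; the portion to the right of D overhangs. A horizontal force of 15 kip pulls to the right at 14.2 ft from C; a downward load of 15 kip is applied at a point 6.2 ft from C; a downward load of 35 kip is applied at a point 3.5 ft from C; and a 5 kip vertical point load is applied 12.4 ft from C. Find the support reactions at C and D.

C_x = -15.00 kip, C_y = 29.07 kip, D_y = 25.93 kip

ΣM about C: D_y·10.7 − 15·6.2 − 35·3.5 − 5·12.4 = 0 → D_y = 277.5/10.7 = 25.9346 ≈ 25.93 kip.
ΣF_y = 0: C_y + 25.9346 − 15 − 35 − 5 = 0 → C_y = 29.07 kip.
ΣF_x = 0: C_x + 15 = 0 → C_x = -15.00 kip.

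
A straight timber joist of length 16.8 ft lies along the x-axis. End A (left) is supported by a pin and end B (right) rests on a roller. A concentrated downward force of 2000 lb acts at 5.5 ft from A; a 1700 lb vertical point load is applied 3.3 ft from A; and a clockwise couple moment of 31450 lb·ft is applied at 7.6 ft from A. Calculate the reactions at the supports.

A_x = 0, A_y = 839.3 lb, B_y = 2861 lb

Moments about A: B_y·16.8 − 2000·5.5 − 1700·3.3 − 31450 = 0 → B_y = 48060/16.8 = 2860.71 ≈ 2861 lb.
ΣF_y = 0: A_y + 2860.71 − 2000 − 1700 = 0 → A_y = 839.3 lb.
ΣF_x = 0: no horizontal applied forces, so A_x = 0.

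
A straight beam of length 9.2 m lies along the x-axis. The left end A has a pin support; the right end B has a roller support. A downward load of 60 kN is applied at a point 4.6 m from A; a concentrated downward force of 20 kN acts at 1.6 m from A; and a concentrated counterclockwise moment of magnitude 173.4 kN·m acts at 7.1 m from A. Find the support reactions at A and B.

A_x = 0, A_y = 65.37 kN, B_y = 14.63 kN

Moments about A: B_y·9.2 − 60·4.6 − 20·1.6 + 173.4 = 0 → B_y = 134.6/9.2 = 14.6304 ≈ 14.63 kN.
ΣF_y = 0: A_y + 14.6304 − 60 − 20 = 0 → A_y = 65.37 kN.
ΣF_x = 0: no horizontal applied forces, so A_x = 0.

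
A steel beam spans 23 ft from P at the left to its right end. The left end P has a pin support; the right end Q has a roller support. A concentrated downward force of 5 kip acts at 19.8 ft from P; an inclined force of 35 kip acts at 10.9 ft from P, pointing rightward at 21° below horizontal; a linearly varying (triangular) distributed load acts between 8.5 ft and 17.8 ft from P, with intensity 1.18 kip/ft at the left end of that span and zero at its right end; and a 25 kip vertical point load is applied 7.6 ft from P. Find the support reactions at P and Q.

Resultant of the triangular load: ½ × 1.18 × 9.3 = 5.487 kip, acting at 11.6 ft from P (one-third of the span from the peak).
ΣM about P: Q_y·23 − 5·19.8 − 35·sin21°·10.9 − (½·1.18·9.3)·11.6 − 25·7.6 = 0 → Q_y = 489.367/23 = 21.2768 ≈ 21.28 kip.
ΣF_y = 0: P_y + 21.2768 − 5 − 35·sin21° − ½·1.18·9.3 − 25 = 0 → P_y = 26.75 kip.
ΣF_x = 0: P_x + 35·cos21° = 0 → P_x = -32.68 kip.

P_x = -32.68 kip, P_y = 26.75 kip, Q_y = 21.28 kip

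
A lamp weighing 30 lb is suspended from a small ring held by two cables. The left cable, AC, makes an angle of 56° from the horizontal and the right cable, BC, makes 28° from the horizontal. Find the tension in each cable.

ΣF_x = 0: −T_AC·cos56° + T_BC·cos28° = 0 → T_BC = 0.633325·T_AC.
ΣF_y = 0: T_AC·sin56° + T_BC·sin28° = 30.
Substitute: T_AC·(0.829038 + 0.633325·0.469472) = 30 → T_AC = 26.6343 ≈ 26.63 lb.
Then T_BC = 0.633325 × 26.6343 = 16.87 lb.

T_AC = 26.63 lb, T_BC = 16.87 lb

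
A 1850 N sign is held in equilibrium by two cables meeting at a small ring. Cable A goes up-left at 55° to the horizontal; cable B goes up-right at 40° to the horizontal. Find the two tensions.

ΣF_x = 0: −T_A·cos55° + T_B·cos40° = 0 → T_B = 0.748751·T_A.
ΣF_y = 0: T_A·sin55° + T_B·sin40° = 1850.
Substitute: T_A·(0.819152 + 0.748751·0.642788) = 1850 → T_A = 1422.6 ≈ 1423 N.
Then T_B = 0.748751 × 1422.6 = 1065 N.

T_A = 1423 N, T_B = 1065 N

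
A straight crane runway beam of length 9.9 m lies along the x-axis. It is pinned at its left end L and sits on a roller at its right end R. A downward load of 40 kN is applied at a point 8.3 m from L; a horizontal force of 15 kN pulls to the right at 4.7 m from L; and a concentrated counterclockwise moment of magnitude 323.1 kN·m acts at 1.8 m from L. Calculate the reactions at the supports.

L_x = -15.00 kN, L_y = 39.10 kN, R_y = 0.8990 kN

Taking moments about L: R_y·9.9 − 40·8.3 + 323.1 = 0 → R_y = 8.9/9.9 = 0.89899 ≈ 0.8990 kN.
ΣF_y = 0: L_y + 0.89899 − 40 = 0 → L_y = 39.10 kN.
ΣF_x = 0: L_x + 15 = 0 → L_x = -15.00 kN.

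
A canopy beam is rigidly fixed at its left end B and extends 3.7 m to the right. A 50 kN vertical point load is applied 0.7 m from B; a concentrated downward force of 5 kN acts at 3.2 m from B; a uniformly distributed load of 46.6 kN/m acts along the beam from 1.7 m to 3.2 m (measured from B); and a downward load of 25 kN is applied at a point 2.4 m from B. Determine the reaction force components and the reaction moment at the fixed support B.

Resultant of the distributed load: 46.6 × 1.5 = 69.9 kN at 2.45 m from B.
ΣF_x = 0: B_x = 0.
ΣF_y = 0: B_y − 50 − 5 − 46.6·1.5 − 25 = 0 → B_y = 149.9 kN.
ΣM about B: M_B − 50·0.7 − 5·3.2 − (46.6·1.5)·2.45 − 25·2.4 = 0 → M_B = 282.3 kN·m.

B_x = 0, B_y = 149.9 kN, M_B = 282.3 kN·m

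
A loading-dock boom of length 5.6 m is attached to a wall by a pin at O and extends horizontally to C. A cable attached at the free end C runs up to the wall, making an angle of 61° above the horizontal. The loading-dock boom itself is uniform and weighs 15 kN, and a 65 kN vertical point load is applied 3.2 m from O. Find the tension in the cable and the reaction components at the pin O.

T = 51.04 kN, O_x = 24.75 kN, O_y = 35.36 kN

ΣM about O: T·sin61°·5.6 − 15·2.8 − 65·3.2 = 0 → T = 250/(5.6·0.87462) = 51.0426 ≈ 51.04 kN.
ΣF_x = 0: O_x − T·cos61° = 0 → O_x = 51.0426 × 0.48481 = 24.75 kN.
ΣF_y = 0: O_y + T·sin61° − 15 − 65 = 0 → O_y = 80 − 51.0426 × 0.87462 = 35.36 kN.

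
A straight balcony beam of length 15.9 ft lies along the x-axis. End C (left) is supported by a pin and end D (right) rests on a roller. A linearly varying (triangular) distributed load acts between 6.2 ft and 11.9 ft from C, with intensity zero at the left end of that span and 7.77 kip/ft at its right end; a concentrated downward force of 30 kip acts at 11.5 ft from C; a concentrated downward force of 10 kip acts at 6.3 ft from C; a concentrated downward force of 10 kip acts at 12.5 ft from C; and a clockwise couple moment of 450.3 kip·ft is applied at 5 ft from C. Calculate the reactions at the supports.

Resultant of the triangular load: ½ × 7.77 × 5.7 = 22.1445 kip, acting at 10 ft from C (one-third of the span from the peak).
Taking moments about C: D_y·15.9 − (½·7.77·5.7)·10 − 30·11.5 − 10·6.3 − 10·12.5 − 450.3 = 0 → D_y = 1204.745/15.9 = 75.7701 ≈ 75.77 kip.
ΣF_y = 0: C_y + 75.7701 − ½·7.77·5.7 − 30 − 10 − 10 = 0 → C_y = -3.626 kip.
ΣF_x = 0: no horizontal applied forces, so C_x = 0.

C_x = 0, C_y = -3.626 kip, D_y = 75.77 kip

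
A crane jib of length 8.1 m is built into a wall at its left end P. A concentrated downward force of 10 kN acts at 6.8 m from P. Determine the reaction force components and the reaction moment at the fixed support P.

ΣF_x = 0: P_x = 0.
ΣF_y = 0: P_y − 10 = 0 → P_y = 10.00 kN.
ΣM about P: M_P − 10·6.8 = 0 → M_P = 68.00 kN·m.

P_x = 0, P_y = 10.00 kN, M_P = 68.00 kN·m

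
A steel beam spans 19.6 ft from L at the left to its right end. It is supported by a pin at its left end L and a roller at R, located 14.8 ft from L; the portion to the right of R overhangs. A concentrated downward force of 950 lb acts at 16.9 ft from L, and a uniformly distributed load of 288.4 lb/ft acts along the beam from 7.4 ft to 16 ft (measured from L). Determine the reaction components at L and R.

L_x = 0, L_y = 384.7 lb, R_y = 3046 lb

Resultant of the distributed load: 288.4 × 8.6 = 2480.24 lb at 11.7 ft from L.
Moments about L: R_y·14.8 − 950·16.9 − (288.4·8.6)·11.7 = 0 → R_y = 45073.808/14.8 = 3045.53 ≈ 3046 lb.
ΣF_y = 0: L_y + 3045.53 − 950 − 288.4·8.6 = 0 → L_y = 384.7 lb.
ΣF_x = 0: no horizontal applied forces, so L_x = 0.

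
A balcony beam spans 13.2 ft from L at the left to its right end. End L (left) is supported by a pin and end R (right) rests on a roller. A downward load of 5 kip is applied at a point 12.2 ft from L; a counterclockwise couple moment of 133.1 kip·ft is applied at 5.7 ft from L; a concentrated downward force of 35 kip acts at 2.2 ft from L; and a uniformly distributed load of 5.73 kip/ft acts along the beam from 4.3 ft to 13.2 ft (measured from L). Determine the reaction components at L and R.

L_x = 0, L_y = 56.82 kip, R_y = 34.18 kip

Resultant of the distributed load: 5.73 × 8.9 = 50.997 kip at 8.75 ft from L.
Taking moments about L: R_y·13.2 − 5·12.2 + 133.1 − 35·2.2 − (5.73·8.9)·8.75 = 0 → R_y = 451.12375/13.2 = 34.176 ≈ 34.18 kip.
ΣF_y = 0: L_y + 34.176 − 5 − 35 − 5.73·8.9 = 0 → L_y = 56.82 kip.
ΣF_x = 0: no horizontal applied forces, so L_x = 0.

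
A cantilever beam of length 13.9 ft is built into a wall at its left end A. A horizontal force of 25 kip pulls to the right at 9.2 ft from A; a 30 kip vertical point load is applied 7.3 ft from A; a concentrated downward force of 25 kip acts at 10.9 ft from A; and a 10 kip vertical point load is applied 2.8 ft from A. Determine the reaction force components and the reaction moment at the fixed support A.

A_x = -25.00 kip, A_y = 65.00 kip, M_A = 519.5 kip·ft

ΣF_x = 0: A_x + 25 = 0 → A_x = -25.00 kip.
ΣF_y = 0: A_y − 30 − 25 − 10 = 0 → A_y = 65.00 kip.
ΣM about A: M_A − 30·7.3 − 25·10.9 − 10·2.8 = 0 → M_A = 519.5 kip·ft.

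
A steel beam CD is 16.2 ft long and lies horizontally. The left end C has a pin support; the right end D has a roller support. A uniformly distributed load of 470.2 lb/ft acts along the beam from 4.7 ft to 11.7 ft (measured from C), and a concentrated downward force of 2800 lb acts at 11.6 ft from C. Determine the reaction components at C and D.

Resultant of the distributed load: 470.2 × 7 = 3291.4 lb at 8.2 ft from C.
ΣM about C: D_y·16.2 − (470.2·7)·8.2 − 2800·11.6 = 0 → D_y = 59469.48/16.2 = 3670.96 ≈ 3671 lb.
ΣF_y = 0: C_y + 3670.96 − 470.2·7 − 2800 = 0 → C_y = 2420 lb.
ΣF_x = 0: no horizontal applied forces, so C_x = 0.

C_x = 0, C_y = 2420 lb, D_y = 3671 lb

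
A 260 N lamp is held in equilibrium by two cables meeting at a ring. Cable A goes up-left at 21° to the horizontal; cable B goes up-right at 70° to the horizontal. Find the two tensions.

T_A = 88.94 N, T_B = 242.8 N

ΣF_x = 0: −T_A·cos21° + T_B·cos70° = 0 → T_B = 2.72961·T_A.
ΣF_y = 0: T_A·sin21° + T_B·sin70° = 260.
Substitute: T_A·(0.358368 + 2.72961·0.939693) = 260 → T_A = 88.9387 ≈ 88.94 N.
Then T_B = 2.72961 × 88.9387 = 242.8 N.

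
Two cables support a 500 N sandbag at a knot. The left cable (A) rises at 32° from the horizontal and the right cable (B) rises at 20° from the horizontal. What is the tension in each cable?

ΣF_x = 0: −T_A·cos32° + T_B·cos20° = 0 → T_B = 0.902474·T_A.
ΣF_y = 0: T_A·sin32° + T_B·sin20° = 500.
Substitute: T_A·(0.529919 + 0.902474·0.34202) = 500 → T_A = 596.244 ≈ 596.2 N.
Then T_B = 0.902474 × 596.244 = 538.1 N.

T_A = 596.2 N, T_B = 538.1 N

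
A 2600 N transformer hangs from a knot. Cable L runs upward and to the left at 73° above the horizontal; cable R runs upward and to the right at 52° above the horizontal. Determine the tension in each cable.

ΣF_x = 0: −T_L·cos73° + T_R·cos52° = 0 → T_R = 0.47489·T_L.
ΣF_y = 0: T_L·sin73° + T_R·sin52° = 2600.
Substitute: T_L·(0.956305 + 0.47489·0.788011) = 2600 → T_L = 1954.12 ≈ 1954 N.
Then T_R = 0.47489 × 1954.12 = 928.0 N.

T_L = 1954 N, T_R = 928.0 N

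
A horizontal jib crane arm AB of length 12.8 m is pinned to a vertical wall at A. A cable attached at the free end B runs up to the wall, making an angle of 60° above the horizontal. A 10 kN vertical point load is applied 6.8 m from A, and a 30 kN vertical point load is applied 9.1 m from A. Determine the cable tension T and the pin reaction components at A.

ΣM about A: T·sin60°·12.8 − 10·6.8 − 30·9.1 = 0 → T = 341/(12.8·0.866025) = 30.762 ≈ 30.76 kN.
ΣF_x = 0: A_x − T·cos60° = 0 → A_x = 30.762 × 0.5 = 15.38 kN.
ΣF_y = 0: A_y + T·sin60° − 10 − 30 = 0 → A_y = 40 − 30.762 × 0.866025 = 13.36 kN.

T = 30.76 kN, A_x = 15.38 kN, A_y = 13.36 kN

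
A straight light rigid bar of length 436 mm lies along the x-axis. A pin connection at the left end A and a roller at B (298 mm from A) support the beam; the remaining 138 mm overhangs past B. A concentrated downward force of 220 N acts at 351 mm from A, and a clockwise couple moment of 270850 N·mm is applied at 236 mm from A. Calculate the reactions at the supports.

A_x = 0, A_y = -948.0 N, B_y = 1168 N

Taking moments about A: B_y·298 − 220·351 − 270850 = 0 → B_y = 348070/298 = 1168.02 ≈ 1168 N.
ΣF_y = 0: A_y + 1168.02 − 220 = 0 → A_y = -948.0 N.
ΣF_x = 0: no horizontal applied forces, so A_x = 0.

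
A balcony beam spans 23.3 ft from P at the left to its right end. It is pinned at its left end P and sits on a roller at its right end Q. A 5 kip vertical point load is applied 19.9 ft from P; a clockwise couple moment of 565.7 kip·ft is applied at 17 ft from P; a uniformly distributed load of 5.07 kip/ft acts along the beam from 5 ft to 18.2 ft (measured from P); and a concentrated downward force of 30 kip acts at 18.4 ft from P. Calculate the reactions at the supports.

Resultant of the distributed load: 5.07 × 13.2 = 66.924 kip at 11.6 ft from P.
Moments about P: Q_y·23.3 − 5·19.9 − 565.7 − (5.07·13.2)·11.6 − 30·18.4 = 0 → Q_y = 1993.5184/23.3 = 85.5587 ≈ 85.56 kip.
ΣF_y = 0: P_y + 85.5587 − 5 − 5.07·13.2 − 30 = 0 → P_y = 16.37 kip.
ΣF_x = 0: no horizontal applied forces, so P_x = 0.

P_x = 0, P_y = 16.37 kip, Q_y = 85.56 kip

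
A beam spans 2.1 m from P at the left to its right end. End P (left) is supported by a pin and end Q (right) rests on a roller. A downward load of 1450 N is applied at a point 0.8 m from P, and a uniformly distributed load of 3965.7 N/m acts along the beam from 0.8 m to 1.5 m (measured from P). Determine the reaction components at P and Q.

Resultant of the distributed load: 3965.7 × 0.7 = 2775.99 N at 1.15 m from P.
Taking moments about P: Q_y·2.1 − 1450·0.8 − (3965.7·0.7)·1.15 = 0 → Q_y = 4352.3885/2.1 = 2072.57 ≈ 2073 N.
ΣF_y = 0: P_y + 2072.57 − 1450 − 3965.7·0.7 = 0 → P_y = 2153 N.
ΣF_x = 0: no horizontal applied forces, so P_x = 0.

P_x = 0, P_y = 2153 N, Q_y = 2073 N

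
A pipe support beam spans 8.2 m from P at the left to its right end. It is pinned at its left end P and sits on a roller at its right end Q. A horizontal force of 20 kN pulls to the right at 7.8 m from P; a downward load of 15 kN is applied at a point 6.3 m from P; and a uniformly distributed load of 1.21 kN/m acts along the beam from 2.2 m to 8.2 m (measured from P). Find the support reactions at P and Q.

Resultant of the distributed load: 1.21 × 6 = 7.26 kN at 5.2 m from P.
ΣM about P: Q_y·8.2 − 15·6.3 − (1.21·6)·5.2 = 0 → Q_y = 132.252/8.2 = 16.1283 ≈ 16.13 kN.
ΣF_y = 0: P_y + 16.1283 − 15 − 1.21·6 = 0 → P_y = 6.132 kN.
ΣF_x = 0: P_x + 20 = 0 → P_x = -20.00 kN.

P_x = -20.00 kN, P_y = 6.132 kN, Q_y = 16.13 kN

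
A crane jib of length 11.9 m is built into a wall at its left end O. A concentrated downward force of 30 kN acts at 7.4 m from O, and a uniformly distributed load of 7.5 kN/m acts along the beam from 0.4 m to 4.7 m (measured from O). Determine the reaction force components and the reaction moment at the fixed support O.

O_x = 0, O_y = 62.25 kN, M_O = 304.2 kN·m

Resultant of the distributed load: 7.5 × 4.3 = 32.25 kN at 2.55 m from O.
ΣF_x = 0: O_x = 0.
ΣF_y = 0: O_y − 30 − 7.5·4.3 = 0 → O_y = 62.25 kN.
ΣM about O: M_O − 30·7.4 − (7.5·4.3)·2.55 = 0 → M_O = 304.2 kN·m.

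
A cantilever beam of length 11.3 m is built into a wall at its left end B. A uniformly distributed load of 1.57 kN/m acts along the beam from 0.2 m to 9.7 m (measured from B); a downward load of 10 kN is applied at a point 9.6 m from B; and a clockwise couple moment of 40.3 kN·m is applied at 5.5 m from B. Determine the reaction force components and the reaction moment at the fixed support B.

B_x = 0, B_y = 24.91 kN, M_B = 210.1 kN·m

Resultant of the distributed load: 1.57 × 9.5 = 14.915 kN at 4.95 m from B.
ΣF_x = 0: B_x = 0.
ΣF_y = 0: B_y − 1.57·9.5 − 10 = 0 → B_y = 24.91 kN.
ΣM about B: M_B − (1.57·9.5)·4.95 − 10·9.6 − 40.3 = 0 → M_B = 210.1 kN·m.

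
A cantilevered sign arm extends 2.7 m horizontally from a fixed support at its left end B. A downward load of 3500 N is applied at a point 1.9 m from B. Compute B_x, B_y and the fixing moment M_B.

ΣF_x = 0: B_x = 0.
ΣF_y = 0: B_y − 3500 = 0 → B_y = 3500 N.
ΣM about B: M_B − 3500·1.9 = 0 → M_B = 6650 N·m.

B_x = 0, B_y = 3500 N, M_B = 6650 N·m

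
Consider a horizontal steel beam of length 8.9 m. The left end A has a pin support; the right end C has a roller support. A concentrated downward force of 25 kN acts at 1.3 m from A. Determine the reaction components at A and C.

ΣM about A: C_y·8.9 − 25·1.3 = 0 → C_y = 32.5/8.9 = 3.65169 ≈ 3.652 kN.
ΣF_y = 0: A_y + 3.65169 − 25 = 0 → A_y = 21.35 kN.
ΣF_x = 0: no horizontal applied forces, so A_x = 0.

A_x = 0, A_y = 21.35 kN, C_y = 3.652 kN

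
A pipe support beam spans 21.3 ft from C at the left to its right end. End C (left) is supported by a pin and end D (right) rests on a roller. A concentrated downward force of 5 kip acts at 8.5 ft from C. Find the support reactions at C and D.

ΣM about C: D_y·21.3 − 5·8.5 = 0 → D_y = 42.5/21.3 = 1.99531 ≈ 1.995 kip.
ΣF_y = 0: C_y + 1.99531 − 5 = 0 → C_y = 3.005 kip.
ΣF_x = 0: no horizontal applied forces, so C_x = 0.

C_x = 0, C_y = 3.005 kip, D_y = 1.995 kip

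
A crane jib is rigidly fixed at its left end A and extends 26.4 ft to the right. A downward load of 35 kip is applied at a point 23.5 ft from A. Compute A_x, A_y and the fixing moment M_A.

ΣF_x = 0: A_x = 0.
ΣF_y = 0: A_y − 35 = 0 → A_y = 35.00 kip.
ΣM about A: M_A − 35·23.5 = 0 → M_A = 822.5 kip·ft.

A_x = 0, A_y = 35.00 kip, M_A = 822.5 kip·ft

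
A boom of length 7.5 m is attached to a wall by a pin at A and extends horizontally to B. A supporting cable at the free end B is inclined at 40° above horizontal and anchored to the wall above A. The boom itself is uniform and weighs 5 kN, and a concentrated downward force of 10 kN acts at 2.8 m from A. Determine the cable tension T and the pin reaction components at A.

T = 9.697 kN, A_x = 7.429 kN, A_y = 8.767 kN

ΣM about A: T·sin40°·7.5 − 5·3.75 − 10·2.8 = 0 → T = 46.75/(7.5·0.642788) = 9.69734 ≈ 9.697 kN.
ΣF_x = 0: A_x − T·cos40° = 0 → A_x = 9.69734 × 0.766044 = 7.429 kN.
ΣF_y = 0: A_y + T·sin40° − 5 − 10 = 0 → A_y = 15 − 9.69734 × 0.642788 = 8.767 kN.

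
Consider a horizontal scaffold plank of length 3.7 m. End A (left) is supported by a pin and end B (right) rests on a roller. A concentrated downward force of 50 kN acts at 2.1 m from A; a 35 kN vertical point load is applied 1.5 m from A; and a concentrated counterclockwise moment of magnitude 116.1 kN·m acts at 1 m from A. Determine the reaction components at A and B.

A_x = 0, A_y = 73.81 kN, B_y = 11.19 kN

ΣM about A: B_y·3.7 − 50·2.1 − 35·1.5 + 116.1 = 0 → B_y = 41.4/3.7 = 11.1892 ≈ 11.19 kN.
ΣF_y = 0: A_y + 11.1892 − 50 − 35 = 0 → A_y = 73.81 kN.
ΣF_x = 0: no horizontal applied forces, so A_x = 0.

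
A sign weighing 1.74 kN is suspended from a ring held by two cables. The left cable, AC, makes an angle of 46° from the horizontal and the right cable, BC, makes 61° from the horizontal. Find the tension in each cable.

T_AC = 0.8821 kN, T_BC = 1.264 kN

ΣF_x = 0: −T_AC·cos46° + T_BC·cos61° = 0 → T_BC = 1.43285·T_AC.
ΣF_y = 0: T_AC·sin46° + T_BC·sin61° = 1.74.
Substitute: T_AC·(0.71934 + 1.43285·0.87462) = 1.74 → T_AC = 0.882112 ≈ 0.8821 kN.
Then T_BC = 1.43285 × 0.882112 = 1.264 kN.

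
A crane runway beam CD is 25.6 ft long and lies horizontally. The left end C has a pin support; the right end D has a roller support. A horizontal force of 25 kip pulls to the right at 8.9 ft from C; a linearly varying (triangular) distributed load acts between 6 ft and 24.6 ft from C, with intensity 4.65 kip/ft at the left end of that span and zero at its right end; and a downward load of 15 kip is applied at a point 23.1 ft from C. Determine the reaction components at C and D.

Resultant of the triangular load: ½ × 4.65 × 18.6 = 43.245 kip, acting at 12.2 ft from C (one-third of the span from the peak).
Moments about C: D_y·25.6 − (½·4.65·18.6)·12.2 − 15·23.1 = 0 → D_y = 874.089/25.6 = 34.1441 ≈ 34.14 kip.
ΣF_y = 0: C_y + 34.1441 − ½·4.65·18.6 − 15 = 0 → C_y = 24.10 kip.
ΣF_x = 0: C_x + 25 = 0 → C_x = -25.00 kip.

C_x = -25.00 kip, C_y = 24.10 kip, D_y = 34.14 kip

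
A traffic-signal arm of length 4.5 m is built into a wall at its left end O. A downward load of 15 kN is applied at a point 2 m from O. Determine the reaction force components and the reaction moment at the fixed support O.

O_x = 0, O_y = 15.00 kN, M_O = 30.00 kN·m

ΣF_x = 0: O_x = 0.
ΣF_y = 0: O_y − 15 = 0 → O_y = 15.00 kN.
ΣM about O: M_O − 15·2 = 0 → M_O = 30.00 kN·m.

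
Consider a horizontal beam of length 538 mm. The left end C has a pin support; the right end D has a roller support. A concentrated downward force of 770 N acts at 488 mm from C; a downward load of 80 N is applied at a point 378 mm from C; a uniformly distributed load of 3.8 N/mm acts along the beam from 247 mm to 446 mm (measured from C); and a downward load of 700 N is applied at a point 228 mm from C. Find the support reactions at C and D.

Resultant of the distributed load: 3.8 × 199 = 756.2 N at 346.5 mm from C.
Taking moments about C: D_y·538 − 770·488 − 80·378 − (3.8·199)·346.5 − 700·228 = 0 → D_y = 827623.3/538 = 1538.33 ≈ 1538 N.
ΣF_y = 0: C_y + 1538.33 − 770 − 80 − 3.8·199 − 700 = 0 → C_y = 767.9 N.
ΣF_x = 0: no horizontal applied forces, so C_x = 0.

C_x = 0, C_y = 767.9 N, D_y = 1538 N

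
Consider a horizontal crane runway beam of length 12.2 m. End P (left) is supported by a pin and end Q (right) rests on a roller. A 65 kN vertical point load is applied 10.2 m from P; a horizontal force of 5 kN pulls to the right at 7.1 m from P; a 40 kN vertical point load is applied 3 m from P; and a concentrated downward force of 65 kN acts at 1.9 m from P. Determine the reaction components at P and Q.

Moments about P: Q_y·12.2 − 65·10.2 − 40·3 − 65·1.9 = 0 → Q_y = 906.5/12.2 = 74.3033 ≈ 74.30 kN.
ΣF_y = 0: P_y + 74.3033 − 65 − 40 − 65 = 0 → P_y = 95.70 kN.
ΣF_x = 0: P_x + 5 = 0 → P_x = -5.000 kN.

P_x = -5.000 kN, P_y = 95.70 kN, Q_y = 74.30 kN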